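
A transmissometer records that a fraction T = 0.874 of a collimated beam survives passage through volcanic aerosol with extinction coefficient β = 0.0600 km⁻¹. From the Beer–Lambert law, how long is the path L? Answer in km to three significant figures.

Beer–Lambert: T = exp(−βL) ⇒ L = −ln(T)/β = −ln(0.874)/0.0600 = 0.1347/0.0600 = 2.245 km.

2.24 km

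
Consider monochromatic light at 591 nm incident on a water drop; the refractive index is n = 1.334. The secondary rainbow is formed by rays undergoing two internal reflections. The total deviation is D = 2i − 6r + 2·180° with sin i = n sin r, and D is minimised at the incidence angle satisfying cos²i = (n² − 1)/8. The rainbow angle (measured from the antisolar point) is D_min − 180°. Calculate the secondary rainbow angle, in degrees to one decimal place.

51.2°

cos²i = (1.77956 − 1)/8 = 0.09744; i = arccos(0.31216) = 71.810°.
sin r = sin 71.810°/1.334 = 0.71217; r = 45.411°.
D_min = 2·71.810° − 6·45.411° + 360° = 231.153°.
Rainbow angle = D_min − 180° = 51.153°.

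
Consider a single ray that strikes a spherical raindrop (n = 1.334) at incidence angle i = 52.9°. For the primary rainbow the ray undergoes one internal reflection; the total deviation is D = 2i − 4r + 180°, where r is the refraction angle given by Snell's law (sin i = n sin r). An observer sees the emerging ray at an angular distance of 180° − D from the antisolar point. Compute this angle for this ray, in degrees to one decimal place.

sin r = sin 52.9° / 1.334 = 0.7976/1.334 = 0.5979; r = 36.72°.
D = 2·52.9° − 4·36.72° + 180° = 105.80° − 146.88° + 180° = 138.92°.
Angle from antisolar point = 180° − D = 41.08°.

41.1°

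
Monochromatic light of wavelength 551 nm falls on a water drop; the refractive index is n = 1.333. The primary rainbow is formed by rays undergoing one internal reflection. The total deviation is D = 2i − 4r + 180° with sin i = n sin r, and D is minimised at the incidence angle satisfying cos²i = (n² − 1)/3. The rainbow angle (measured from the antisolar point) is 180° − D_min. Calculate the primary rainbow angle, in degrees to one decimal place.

cos²i = (1.77689 − 1)/3 = 0.25896; i = arccos(0.50888) = 59.410°.
sin r = sin 59.410°/1.333 = 0.64579; r = 40.225°.
D_min = 2·59.410° − 4·40.225° + 180° = 137.922°.
Rainbow angle = 180° − D_min = 42.078°.

42.1°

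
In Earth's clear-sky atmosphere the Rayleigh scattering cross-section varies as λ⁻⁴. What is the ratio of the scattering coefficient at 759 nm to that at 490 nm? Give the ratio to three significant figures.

0.174

Rayleigh scattering ∝ λ⁻⁴, so the ratio of coefficients is the inverse fourth power of the wavelength ratio.
σ(759)/σ(490) = (490/759)⁴ = (0.6456)⁴ = 0.1737.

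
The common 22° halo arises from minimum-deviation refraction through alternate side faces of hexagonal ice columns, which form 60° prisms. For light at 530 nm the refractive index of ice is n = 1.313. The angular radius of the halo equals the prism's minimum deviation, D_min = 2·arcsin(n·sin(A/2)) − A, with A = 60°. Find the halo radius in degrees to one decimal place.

n·sin(A/2) = 1.313 × sin 30° = 1.313 × 0.5000 = 0.6565.
D_min = 2·arcsin(0.6565) − 60° = 2 × 41.033° − 60° = 22.067°.

22.1°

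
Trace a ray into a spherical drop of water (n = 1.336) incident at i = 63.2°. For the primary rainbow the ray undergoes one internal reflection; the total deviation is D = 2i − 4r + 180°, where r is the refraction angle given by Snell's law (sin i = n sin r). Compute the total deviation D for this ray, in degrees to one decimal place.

sin r = sin 63.2° / 1.336 = 0.8926/1.336 = 0.6681; r = 41.92°.
D = 2·63.2° − 4·41.92° + 180° = 126.40° − 167.68° + 180° = 138.72°.

138.7°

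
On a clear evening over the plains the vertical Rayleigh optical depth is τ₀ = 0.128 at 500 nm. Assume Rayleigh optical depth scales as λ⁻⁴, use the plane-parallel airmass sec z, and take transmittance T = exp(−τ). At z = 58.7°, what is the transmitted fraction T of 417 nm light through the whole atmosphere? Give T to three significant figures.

sec 58.7° = 1.9249.
τ = 0.128 × (500/417)⁴ × 1.9249 = 0.128 × 2.0670 × 1.9249 = 0.5093.
T = exp(−0.5093) = 0.6009.

0.601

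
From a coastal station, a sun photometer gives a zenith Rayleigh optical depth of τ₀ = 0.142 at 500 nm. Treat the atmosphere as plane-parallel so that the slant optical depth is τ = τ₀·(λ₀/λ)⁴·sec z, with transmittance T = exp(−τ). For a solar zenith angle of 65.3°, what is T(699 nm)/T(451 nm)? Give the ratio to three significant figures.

Airmass: sec 65.3° = 2.3931.
τ(699 nm) = 0.142 × (500/699)⁴ × 2.3931 = 0.142 × 0.2618 × 2.3931 = 0.0890.
τ(451 nm) = 0.142 × (500/451)⁴ × 2.3931 = 0.142 × 1.5107 × 2.3931 = 0.5134.
T(699)/T(451) = exp(τ_B − τ_A) = exp(0.4244) = 1.5287.

1.53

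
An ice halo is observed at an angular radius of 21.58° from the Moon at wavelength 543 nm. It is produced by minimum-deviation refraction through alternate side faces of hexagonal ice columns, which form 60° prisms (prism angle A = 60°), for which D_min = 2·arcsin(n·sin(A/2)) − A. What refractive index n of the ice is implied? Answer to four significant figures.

Rearranging: n = sin((D_min + A)/2) / sin(A/2).
(D_min + A)/2 = (21.58° + 60°)/2 = 40.790°.
n = sin 40.790° / sin 30° = 0.6533 / 0.5000 = 1.3066.

1.307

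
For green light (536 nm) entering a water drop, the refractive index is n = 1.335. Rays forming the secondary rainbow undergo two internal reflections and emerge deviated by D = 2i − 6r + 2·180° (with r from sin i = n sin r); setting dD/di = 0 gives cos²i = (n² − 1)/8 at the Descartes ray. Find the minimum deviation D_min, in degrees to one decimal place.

cos²i = (1.78222 − 1)/8 = 0.09778; i = arccos(0.31269) = 71.778°.
sin r = sin 71.778°/1.335 = 0.71150; r = 45.357°.
D_min = 2·71.778° − 6·45.357° + 360° = 231.414°.

231.4°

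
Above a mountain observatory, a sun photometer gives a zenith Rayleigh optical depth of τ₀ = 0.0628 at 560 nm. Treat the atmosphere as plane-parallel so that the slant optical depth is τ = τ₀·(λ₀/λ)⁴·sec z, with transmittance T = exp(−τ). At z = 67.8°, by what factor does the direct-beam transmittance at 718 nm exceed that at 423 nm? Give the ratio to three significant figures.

Airmass: sec 67.8° = 2.6466.
τ(718 nm) = 0.0628 × (560/718)⁴ × 2.6466 = 0.0628 × 0.3700 × 2.6466 = 0.0615.
τ(423 nm) = 0.0628 × (560/423)⁴ × 2.6466 = 0.0628 × 3.0718 × 2.6466 = 0.5106.
T(718)/T(423) = exp(τ_B − τ_A) = exp(0.4490) = 1.5668.

1.57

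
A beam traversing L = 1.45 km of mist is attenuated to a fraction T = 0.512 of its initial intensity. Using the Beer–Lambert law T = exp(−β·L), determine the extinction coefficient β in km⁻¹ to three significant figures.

0.462 km⁻¹

Beer–Lambert: T = exp(−βL) ⇒ β = −ln(T)/L = −ln(0.512)/1.45 = 0.6694/1.45 = 0.4617 km⁻¹.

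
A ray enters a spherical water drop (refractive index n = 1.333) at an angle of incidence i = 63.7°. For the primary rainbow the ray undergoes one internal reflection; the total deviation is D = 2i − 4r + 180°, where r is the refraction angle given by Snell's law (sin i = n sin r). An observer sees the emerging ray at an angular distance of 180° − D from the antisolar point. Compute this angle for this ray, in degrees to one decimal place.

41.7°

sin r = sin 63.7° / 1.333 = 0.8965/1.333 = 0.6725; r = 42.26°.
D = 2·63.7° − 4·42.26° + 180° = 127.40° − 169.05° + 180° = 138.35°.
Angle from antisolar point = 180° − D = 41.65°.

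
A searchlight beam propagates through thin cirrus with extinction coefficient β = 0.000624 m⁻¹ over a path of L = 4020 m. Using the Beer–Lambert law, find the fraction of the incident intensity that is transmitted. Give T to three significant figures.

0.0814

τ = β·L = 0.000624 × 4020 = 2.5085.
T = exp(−2.5085) = 0.0814.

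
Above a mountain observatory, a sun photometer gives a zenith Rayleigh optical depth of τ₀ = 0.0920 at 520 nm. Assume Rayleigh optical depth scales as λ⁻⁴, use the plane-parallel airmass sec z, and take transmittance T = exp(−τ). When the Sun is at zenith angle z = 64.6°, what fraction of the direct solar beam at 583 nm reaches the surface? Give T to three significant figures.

0.873

sec 64.6° = 2.3314.
τ = 0.0920 × (520/583)⁴ × 2.3314 = 0.0920 × 0.6329 × 2.3314 = 0.1357.
T = exp(−0.1357) = 0.8731.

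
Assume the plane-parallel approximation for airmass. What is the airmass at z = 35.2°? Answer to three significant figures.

1.22

X = sec z = 1/cos 35.2° = 1/0.8171 = 1.2238.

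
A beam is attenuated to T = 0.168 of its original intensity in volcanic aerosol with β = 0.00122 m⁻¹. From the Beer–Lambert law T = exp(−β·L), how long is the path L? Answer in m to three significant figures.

Beer–Lambert: T = exp(−βL) ⇒ L = −ln(T)/β = −ln(0.168)/0.00122 = 1.7838/0.00122 = 1462 m.

1460 m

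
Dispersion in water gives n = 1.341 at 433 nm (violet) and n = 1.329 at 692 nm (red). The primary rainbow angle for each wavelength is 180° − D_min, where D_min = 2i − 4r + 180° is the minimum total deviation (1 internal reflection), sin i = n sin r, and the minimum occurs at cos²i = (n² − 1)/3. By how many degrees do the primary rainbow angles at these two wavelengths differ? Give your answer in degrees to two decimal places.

At 433 nm (n = 1.341): cos²i = 0.26609 → i = 58.946°, r = 39.705°, D_min = 139.071°, rainbow angle = 40.929°.
At 692 nm (n = 1.329): cos²i = 0.25541 → i = 59.643°, r = 40.487°, D_min = 137.337°, rainbow angle = 42.663°.
Angular width = |40.929° − 42.663°| = 1.735°.

1.73°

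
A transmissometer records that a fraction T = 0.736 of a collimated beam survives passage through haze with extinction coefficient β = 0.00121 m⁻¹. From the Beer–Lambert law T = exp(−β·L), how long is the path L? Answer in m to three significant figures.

253 m

Beer–Lambert: T = exp(−βL) ⇒ L = −ln(T)/β = −ln(0.736)/0.00121 = 0.3065/0.00121 = 253.3 m.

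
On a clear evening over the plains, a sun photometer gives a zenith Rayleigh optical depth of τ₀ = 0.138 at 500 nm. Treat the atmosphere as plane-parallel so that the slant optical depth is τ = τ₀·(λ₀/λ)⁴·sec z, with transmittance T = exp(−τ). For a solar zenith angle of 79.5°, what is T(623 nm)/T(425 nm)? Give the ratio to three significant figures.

3.12

Airmass: sec 79.5° = 5.4874.
τ(623 nm) = 0.138 × (500/623)⁴ × 5.4874 = 0.138 × 0.4149 × 5.4874 = 0.3142.
τ(425 nm) = 0.138 × (500/425)⁴ × 5.4874 = 0.138 × 1.9157 × 5.4874 = 1.4507.
T(623)/T(425) = exp(τ_B − τ_A) = exp(1.1365) = 3.1158.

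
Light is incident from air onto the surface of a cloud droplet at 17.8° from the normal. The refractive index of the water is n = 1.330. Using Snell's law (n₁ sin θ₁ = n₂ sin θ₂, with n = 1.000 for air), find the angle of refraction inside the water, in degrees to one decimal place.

Snell: sin θ_r = sin θ_i / n = sin 17.8° / 1.330 = 0.3057 / 1.330 = 0.2298.
θ_r = arcsin(0.2298) = 13.29°.

13.3°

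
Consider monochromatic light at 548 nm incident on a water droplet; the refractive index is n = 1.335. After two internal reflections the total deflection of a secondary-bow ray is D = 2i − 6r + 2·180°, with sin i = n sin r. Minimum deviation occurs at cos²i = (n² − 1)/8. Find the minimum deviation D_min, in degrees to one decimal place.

231.4°

cos²i = (1.78222 − 1)/8 = 0.09778; i = arccos(0.31269) = 71.778°.
sin r = sin 71.778°/1.335 = 0.71150; r = 45.357°.
D_min = 2·71.778° − 6·45.357° + 360° = 231.414°.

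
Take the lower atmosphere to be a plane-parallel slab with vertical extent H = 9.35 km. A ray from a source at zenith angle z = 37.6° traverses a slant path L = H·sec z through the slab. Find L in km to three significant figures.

sec z = 1/cos 37.6° = 1.2622.
L = 9.35 × 1.2622 = 11.801 km.

11.8 km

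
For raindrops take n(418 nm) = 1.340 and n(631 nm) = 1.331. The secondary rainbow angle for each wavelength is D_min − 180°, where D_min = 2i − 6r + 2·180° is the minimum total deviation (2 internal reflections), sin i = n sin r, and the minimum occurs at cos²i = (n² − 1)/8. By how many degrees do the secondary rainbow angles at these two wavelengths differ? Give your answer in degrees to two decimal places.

2.34°

At 418 nm (n = 1.340): cos²i = 0.09945 → i = 71.618°, r = 45.088°, D_min = 232.709°, rainbow angle = 52.709°.
At 631 nm (n = 1.331): cos²i = 0.09645 → i = 71.907°, r = 45.575°, D_min = 230.365°, rainbow angle = 50.365°.
Angular width = |52.709° − 50.365°| = 2.344°.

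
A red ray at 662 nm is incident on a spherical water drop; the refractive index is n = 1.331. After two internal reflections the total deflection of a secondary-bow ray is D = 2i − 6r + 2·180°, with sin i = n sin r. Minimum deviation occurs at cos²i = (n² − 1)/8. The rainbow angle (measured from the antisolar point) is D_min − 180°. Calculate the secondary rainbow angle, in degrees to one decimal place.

cos²i = (1.77156 − 1)/8 = 0.09645; i = arccos(0.31056) = 71.907°.
sin r = sin 71.907°/1.331 = 0.71417; r = 45.575°.
D_min = 2·71.907° − 6·45.575° + 360° = 230.365°.
Rainbow angle = D_min − 180° = 50.365°.

50.4°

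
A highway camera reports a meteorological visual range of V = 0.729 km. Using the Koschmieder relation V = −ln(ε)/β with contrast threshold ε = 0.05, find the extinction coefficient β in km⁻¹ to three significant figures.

β = −ln(0.05) / V = 2.996 / 0.729 = 4.1094 km⁻¹.

4.11 km⁻¹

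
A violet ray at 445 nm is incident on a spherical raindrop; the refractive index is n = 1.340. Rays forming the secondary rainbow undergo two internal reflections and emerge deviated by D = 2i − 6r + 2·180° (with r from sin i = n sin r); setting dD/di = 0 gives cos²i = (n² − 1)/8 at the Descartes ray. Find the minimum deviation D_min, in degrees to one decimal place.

cos²i = (1.79560 − 1)/8 = 0.09945; i = arccos(0.31536) = 71.618°.
sin r = sin 71.618°/1.340 = 0.70819; r = 45.088°.
D_min = 2·71.618° − 6·45.088° + 360° = 232.709°.

232.7°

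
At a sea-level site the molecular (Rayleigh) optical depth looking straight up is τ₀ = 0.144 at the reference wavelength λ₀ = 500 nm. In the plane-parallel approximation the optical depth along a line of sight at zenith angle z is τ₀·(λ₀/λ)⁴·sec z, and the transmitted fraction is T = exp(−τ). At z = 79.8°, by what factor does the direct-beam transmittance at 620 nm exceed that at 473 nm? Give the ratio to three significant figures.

Airmass: sec 79.8° = 5.6470.
τ(620 nm) = 0.144 × (500/620)⁴ × 5.6470 = 0.144 × 0.4230 × 5.6470 = 0.3439.
τ(473 nm) = 0.144 × (500/473)⁴ × 5.6470 = 0.144 × 1.2486 × 5.6470 = 1.0154.
T(620)/T(473) = exp(τ_B − τ_A) = exp(0.6714) = 1.9570.

1.96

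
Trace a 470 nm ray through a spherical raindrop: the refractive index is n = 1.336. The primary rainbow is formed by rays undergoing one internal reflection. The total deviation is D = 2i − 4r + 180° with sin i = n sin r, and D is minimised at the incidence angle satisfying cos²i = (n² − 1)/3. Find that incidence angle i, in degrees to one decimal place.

59.2°

cos²i = (1.336² − 1)/3 = (1.78490 − 1)/3 = 0.26163.
cos i = 0.51150, so i = 59.236°.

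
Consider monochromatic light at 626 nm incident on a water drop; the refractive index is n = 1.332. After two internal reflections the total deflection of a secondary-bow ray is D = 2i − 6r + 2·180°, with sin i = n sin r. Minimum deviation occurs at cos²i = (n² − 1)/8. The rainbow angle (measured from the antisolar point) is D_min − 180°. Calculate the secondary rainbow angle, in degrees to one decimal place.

50.6°

cos²i = (1.77422 − 1)/8 = 0.09678; i = arccos(0.31109) = 71.875°.
sin r = sin 71.875°/1.332 = 0.71350; r = 45.520°.
D_min = 2·71.875° − 6·45.520° + 360° = 230.628°.
Rainbow angle = D_min − 180° = 50.628°.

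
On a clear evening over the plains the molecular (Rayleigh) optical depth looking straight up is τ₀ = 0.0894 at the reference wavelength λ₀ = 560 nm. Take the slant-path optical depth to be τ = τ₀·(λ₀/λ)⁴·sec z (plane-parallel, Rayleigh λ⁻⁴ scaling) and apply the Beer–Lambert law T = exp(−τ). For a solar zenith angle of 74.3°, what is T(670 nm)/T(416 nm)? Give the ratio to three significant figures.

Airmass: sec 74.3° = 3.6955.
τ(670 nm) = 0.0894 × (560/670)⁴ × 3.6955 = 0.0894 × 0.4880 × 3.6955 = 0.1612.
τ(416 nm) = 0.0894 × (560/416)⁴ × 3.6955 = 0.0894 × 3.2838 × 3.6955 = 1.0849.
T(670)/T(416) = exp(τ_B − τ_A) = exp(0.9237) = 2.5185.

2.52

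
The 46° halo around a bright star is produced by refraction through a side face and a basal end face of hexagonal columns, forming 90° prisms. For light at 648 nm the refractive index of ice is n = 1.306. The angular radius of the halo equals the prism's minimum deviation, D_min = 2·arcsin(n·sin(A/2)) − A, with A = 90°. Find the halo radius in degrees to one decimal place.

n·sin(A/2) = 1.306 × sin 45° = 1.306 × 0.7071 = 0.9235.
D_min = 2·arcsin(0.9235) − 90° = 2 × 67.440° − 90° = 44.881°.

44.9°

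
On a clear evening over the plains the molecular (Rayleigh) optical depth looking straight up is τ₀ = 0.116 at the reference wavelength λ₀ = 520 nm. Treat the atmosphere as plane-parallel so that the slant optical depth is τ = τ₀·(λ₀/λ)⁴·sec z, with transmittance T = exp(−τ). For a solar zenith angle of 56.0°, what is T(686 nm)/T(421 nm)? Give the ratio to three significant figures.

Airmass: sec 56.0° = 1.7883.
τ(686 nm) = 0.116 × (520/686)⁴ × 1.7883 = 0.116 × 0.3302 × 1.7883 = 0.0685.
τ(421 nm) = 0.116 × (520/421)⁴ × 1.7883 = 0.116 × 2.3275 × 1.7883 = 0.4828.
T(686)/T(421) = exp(τ_B − τ_A) = exp(0.4143) = 1.5134.

1.51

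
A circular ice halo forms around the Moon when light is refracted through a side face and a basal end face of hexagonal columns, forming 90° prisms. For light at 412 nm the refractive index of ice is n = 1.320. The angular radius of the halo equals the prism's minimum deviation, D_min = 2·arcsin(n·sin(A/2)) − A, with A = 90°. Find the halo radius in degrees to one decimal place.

47.9°

n·sin(A/2) = 1.320 × sin 45° = 1.320 × 0.7071 = 0.9334.
D_min = 2·arcsin(0.9334) − 90° = 2 × 68.968° − 90° = 47.936°.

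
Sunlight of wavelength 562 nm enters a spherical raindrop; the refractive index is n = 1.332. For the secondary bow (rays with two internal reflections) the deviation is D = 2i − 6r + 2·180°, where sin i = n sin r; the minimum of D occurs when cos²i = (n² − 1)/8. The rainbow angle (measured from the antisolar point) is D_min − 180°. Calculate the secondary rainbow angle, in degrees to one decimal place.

50.6°

cos²i = (1.77422 − 1)/8 = 0.09678; i = arccos(0.31109) = 71.875°.
sin r = sin 71.875°/1.332 = 0.71350; r = 45.520°.
D_min = 2·71.875° − 6·45.520° + 360° = 230.628°.
Rainbow angle = D_min − 180° = 50.628°.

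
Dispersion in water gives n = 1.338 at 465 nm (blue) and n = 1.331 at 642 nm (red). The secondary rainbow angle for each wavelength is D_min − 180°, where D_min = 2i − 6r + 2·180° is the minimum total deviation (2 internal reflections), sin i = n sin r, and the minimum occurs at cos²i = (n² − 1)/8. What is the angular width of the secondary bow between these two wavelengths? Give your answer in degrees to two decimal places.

At 465 nm (n = 1.338): cos²i = 0.09878 → i = 71.682°, r = 45.195°, D_min = 232.193°, rainbow angle = 52.193°.
At 642 nm (n = 1.331): cos²i = 0.09645 → i = 71.907°, r = 45.575°, D_min = 230.365°, rainbow angle = 50.365°.
Angular width = |52.193° − 50.365°| = 1.828°.

1.83°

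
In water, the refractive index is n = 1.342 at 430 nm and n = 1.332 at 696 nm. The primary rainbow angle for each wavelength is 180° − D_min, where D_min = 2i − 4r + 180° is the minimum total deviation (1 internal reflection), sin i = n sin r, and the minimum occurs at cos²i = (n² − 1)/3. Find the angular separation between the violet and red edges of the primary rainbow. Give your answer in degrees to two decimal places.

1.44°

At 430 nm (n = 1.342): cos²i = 0.26699 → i = 58.888°, r = 39.641°, D_min = 139.213°, rainbow angle = 40.787°.
At 696 nm (n = 1.332): cos²i = 0.25807 → i = 59.469°, r = 40.290°, D_min = 137.776°, rainbow angle = 42.224°.
Angular width = |40.787° − 42.224°| = 1.437°.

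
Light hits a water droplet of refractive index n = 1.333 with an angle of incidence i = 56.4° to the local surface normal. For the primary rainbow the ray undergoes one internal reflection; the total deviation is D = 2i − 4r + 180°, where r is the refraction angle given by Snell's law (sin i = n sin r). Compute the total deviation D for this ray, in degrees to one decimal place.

138.1°

sin r = sin 56.4° / 1.333 = 0.8329/1.333 = 0.6248; r = 38.67°.
D = 2·56.4° − 4·38.67° + 180° = 112.80° − 154.68° + 180° = 138.12°.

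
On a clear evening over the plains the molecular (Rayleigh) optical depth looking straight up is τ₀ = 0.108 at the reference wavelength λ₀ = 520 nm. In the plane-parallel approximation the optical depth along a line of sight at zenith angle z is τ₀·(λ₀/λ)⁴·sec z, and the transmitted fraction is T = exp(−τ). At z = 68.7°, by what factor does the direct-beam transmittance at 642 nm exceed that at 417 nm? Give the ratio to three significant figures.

Airmass: sec 68.7° = 2.7529.
τ(642 nm) = 0.108 × (520/642)⁴ × 2.7529 = 0.108 × 0.4304 × 2.7529 = 0.1280.
τ(417 nm) = 0.108 × (520/417)⁴ × 2.7529 = 0.108 × 2.4181 × 2.7529 = 0.7189.
T(642)/T(417) = exp(τ_B − τ_A) = exp(0.5910) = 1.8057.

1.81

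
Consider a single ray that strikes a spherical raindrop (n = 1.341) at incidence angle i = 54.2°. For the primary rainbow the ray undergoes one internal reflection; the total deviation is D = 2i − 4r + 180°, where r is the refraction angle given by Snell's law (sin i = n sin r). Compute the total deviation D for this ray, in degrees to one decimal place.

sin r = sin 54.2° / 1.341 = 0.8111/1.341 = 0.6048; r = 37.22°.
D = 2·54.2° − 4·37.22° + 180° = 108.40° − 148.86° + 180° = 139.54°.

139.5°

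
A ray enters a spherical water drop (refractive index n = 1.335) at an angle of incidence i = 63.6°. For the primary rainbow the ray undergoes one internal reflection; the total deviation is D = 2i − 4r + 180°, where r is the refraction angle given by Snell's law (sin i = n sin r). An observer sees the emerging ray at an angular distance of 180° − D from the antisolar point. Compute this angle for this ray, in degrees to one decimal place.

41.4°

sin r = sin 63.6° / 1.335 = 0.8957/1.335 = 0.6709; r = 42.14°.
D = 2·63.6° − 4·42.14° + 180° = 127.20° − 168.56° + 180° = 138.64°.
Angle from antisolar point = 180° − D = 41.36°.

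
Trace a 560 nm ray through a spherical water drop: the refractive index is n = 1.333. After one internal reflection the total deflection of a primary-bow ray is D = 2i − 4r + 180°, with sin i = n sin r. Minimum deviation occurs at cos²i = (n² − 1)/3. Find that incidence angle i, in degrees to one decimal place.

59.4°

cos²i = (1.333² − 1)/3 = (1.77689 − 1)/3 = 0.25896.
cos i = 0.50888, so i = 59.410°.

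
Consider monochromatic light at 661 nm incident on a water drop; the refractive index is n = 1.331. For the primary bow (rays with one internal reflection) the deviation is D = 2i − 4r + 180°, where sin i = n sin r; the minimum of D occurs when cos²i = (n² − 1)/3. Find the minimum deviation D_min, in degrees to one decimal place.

cos²i = (1.77156 − 1)/3 = 0.25719; i = arccos(0.50714) = 59.527°.
sin r = sin 59.527°/1.331 = 0.64753; r = 40.356°.
D_min = 2·59.527° − 4·40.356° + 180° = 137.630°.

137.6°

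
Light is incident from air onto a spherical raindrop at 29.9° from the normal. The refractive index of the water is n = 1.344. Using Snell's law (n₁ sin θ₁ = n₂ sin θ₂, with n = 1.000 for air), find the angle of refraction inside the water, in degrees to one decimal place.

21.8°

Snell: sin θ_r = sin θ_i / n = sin 29.9° / 1.344 = 0.4985 / 1.344 = 0.3709.
θ_r = arcsin(0.3709) = 21.77°.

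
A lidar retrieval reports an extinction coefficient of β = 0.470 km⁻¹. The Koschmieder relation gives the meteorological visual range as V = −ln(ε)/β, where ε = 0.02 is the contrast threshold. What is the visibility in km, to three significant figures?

V = −ln(0.02) / 0.470 = 3.912 / 0.470 = 8.3235 km.

8.32 km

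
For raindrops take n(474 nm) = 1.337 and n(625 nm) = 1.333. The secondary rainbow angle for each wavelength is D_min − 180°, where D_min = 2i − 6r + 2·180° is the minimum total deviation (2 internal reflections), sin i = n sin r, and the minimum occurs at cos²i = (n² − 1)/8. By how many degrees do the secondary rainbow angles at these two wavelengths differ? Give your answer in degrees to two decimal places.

At 474 nm (n = 1.337): cos²i = 0.09845 → i = 71.714°, r = 45.249°, D_min = 231.934°, rainbow angle = 51.934°.
At 625 nm (n = 1.333): cos²i = 0.09711 → i = 71.843°, r = 45.466°, D_min = 230.891°, rainbow angle = 50.891°.
Angular width = |51.934° − 50.891°| = 1.043°.

1.04°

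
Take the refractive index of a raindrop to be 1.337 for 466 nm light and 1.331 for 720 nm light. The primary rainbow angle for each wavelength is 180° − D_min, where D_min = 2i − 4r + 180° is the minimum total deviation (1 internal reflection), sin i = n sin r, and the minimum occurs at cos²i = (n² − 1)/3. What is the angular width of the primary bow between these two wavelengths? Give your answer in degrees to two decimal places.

At 466 nm (n = 1.337): cos²i = 0.26252 → i = 59.178°, r = 39.964°, D_min = 138.500°, rainbow angle = 41.500°.
At 720 nm (n = 1.331): cos²i = 0.25719 → i = 59.527°, r = 40.356°, D_min = 137.630°, rainbow angle = 42.370°.
Angular width = |41.500° − 42.370°| = 0.870°.

0.87°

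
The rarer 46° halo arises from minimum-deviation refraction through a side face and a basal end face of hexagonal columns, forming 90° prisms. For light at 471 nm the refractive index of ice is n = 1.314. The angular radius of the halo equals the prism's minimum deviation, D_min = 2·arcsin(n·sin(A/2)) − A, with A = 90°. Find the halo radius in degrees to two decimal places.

46.60°

n·sin(A/2) = 1.314 × sin 45° = 1.314 × 0.7071 = 0.9291.
D_min = 2·arcsin(0.9291) − 90° = 2 × 68.301° − 90° = 46.602°.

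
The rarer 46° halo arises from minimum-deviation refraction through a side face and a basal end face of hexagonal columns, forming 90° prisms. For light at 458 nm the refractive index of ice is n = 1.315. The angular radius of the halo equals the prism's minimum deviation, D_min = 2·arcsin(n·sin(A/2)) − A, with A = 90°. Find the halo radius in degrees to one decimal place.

46.8°

n·sin(A/2) = 1.315 × sin 45° = 1.315 × 0.7071 = 0.9298.
D_min = 2·arcsin(0.9298) − 90° = 2 × 68.411° − 90° = 46.821°.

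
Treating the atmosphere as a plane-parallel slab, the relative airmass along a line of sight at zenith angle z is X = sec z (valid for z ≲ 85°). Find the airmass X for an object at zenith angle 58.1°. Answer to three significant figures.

1.89

X = sec z = 1/cos 58.1° = 1/0.5284 = 1.8924.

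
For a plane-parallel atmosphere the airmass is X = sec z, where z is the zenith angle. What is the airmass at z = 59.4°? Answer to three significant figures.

X = sec z = 1/cos 59.4° = 1/0.5090 = 1.9645.

1.96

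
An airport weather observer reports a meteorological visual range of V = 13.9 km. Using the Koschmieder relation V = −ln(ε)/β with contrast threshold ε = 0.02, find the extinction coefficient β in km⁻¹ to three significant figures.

0.281 km⁻¹

β = −ln(0.02) / V = 3.912 / 13.9 = 0.2814 km⁻¹.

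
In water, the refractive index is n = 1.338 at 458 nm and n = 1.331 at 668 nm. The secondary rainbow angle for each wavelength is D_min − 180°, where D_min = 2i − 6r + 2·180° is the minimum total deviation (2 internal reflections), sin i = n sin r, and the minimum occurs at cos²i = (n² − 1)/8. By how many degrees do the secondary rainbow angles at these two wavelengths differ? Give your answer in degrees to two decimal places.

1.83°

At 458 nm (n = 1.338): cos²i = 0.09878 → i = 71.682°, r = 45.195°, D_min = 232.193°, rainbow angle = 52.193°.
At 668 nm (n = 1.331): cos²i = 0.09645 → i = 71.907°, r = 45.575°, D_min = 230.365°, rainbow angle = 50.365°.
Angular width = |52.193° − 50.365°| = 1.828°.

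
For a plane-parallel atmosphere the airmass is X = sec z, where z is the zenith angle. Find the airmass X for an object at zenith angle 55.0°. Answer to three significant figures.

X = sec z = 1/cos 55.0° = 1/0.5736 = 1.7434.

1.74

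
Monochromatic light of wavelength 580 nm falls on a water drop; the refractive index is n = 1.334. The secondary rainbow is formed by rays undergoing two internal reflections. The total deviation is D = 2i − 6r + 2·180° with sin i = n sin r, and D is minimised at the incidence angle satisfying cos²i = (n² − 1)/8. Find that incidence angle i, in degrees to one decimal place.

71.8°

cos²i = (1.334² − 1)/8 = (1.77956 − 1)/8 = 0.09744.
cos i = 0.31216, so i = 71.810°.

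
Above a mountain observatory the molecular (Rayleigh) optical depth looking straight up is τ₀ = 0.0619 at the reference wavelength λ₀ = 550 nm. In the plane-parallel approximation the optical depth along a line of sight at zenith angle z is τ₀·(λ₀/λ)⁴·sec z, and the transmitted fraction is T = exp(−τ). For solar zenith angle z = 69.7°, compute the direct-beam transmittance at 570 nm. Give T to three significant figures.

sec 69.7° = 2.8824.
τ = 0.0619 × (550/570)⁴ × 2.8824 = 0.0619 × 0.8669 × 2.8824 = 0.1547.
T = exp(−0.1547) = 0.8567.

0.857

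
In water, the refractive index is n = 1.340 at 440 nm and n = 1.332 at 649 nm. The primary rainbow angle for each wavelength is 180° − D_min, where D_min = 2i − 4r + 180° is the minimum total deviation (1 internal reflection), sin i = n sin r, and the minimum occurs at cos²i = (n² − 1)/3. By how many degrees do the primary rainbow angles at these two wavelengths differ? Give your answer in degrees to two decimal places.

1.15°

At 440 nm (n = 1.340): cos²i = 0.26520 → i = 59.004°, r = 39.770°, D_min = 138.929°, rainbow angle = 41.071°.
At 649 nm (n = 1.332): cos²i = 0.25807 → i = 59.469°, r = 40.290°, D_min = 137.776°, rainbow angle = 42.224°.
Angular width = |41.071° − 42.224°| = 1.153°.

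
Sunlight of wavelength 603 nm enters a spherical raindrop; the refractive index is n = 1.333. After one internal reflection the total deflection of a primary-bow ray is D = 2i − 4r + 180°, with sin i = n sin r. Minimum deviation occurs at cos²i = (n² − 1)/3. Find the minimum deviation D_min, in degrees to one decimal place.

137.9°

cos²i = (1.77689 − 1)/3 = 0.25896; i = arccos(0.50888) = 59.410°.
sin r = sin 59.410°/1.333 = 0.64579; r = 40.225°.
D_min = 2·59.410° − 4·40.225° + 180° = 137.922°.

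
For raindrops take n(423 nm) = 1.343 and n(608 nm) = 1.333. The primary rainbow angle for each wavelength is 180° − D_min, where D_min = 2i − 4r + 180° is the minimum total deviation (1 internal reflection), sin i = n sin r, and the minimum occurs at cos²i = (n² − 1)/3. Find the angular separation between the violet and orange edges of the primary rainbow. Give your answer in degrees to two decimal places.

1.43°

At 423 nm (n = 1.343): cos²i = 0.26788 → i = 58.830°, r = 39.577°, D_min = 139.354°, rainbow angle = 40.646°.
At 608 nm (n = 1.333): cos²i = 0.25896 → i = 59.410°, r = 40.225°, D_min = 137.922°, rainbow angle = 42.078°.
Angular width = |40.646° − 42.078°| = 1.432°.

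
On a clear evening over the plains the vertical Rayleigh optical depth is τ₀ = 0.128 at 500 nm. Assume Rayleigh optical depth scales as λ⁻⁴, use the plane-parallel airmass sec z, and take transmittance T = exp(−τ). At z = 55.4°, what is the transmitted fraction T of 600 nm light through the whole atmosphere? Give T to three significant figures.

0.897

sec 55.4° = 1.7610.
τ = 0.128 × (500/600)⁴ × 1.7610 = 0.128 × 0.4823 × 1.7610 = 0.1087.
T = exp(−0.1087) = 0.8970.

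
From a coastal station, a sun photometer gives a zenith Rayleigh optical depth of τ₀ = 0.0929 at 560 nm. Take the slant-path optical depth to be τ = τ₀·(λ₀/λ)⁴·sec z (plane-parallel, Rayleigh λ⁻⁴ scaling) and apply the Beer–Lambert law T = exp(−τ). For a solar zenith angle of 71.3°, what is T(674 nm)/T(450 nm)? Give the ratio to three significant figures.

1.75

Airmass: sec 71.3° = 3.1190.
τ(674 nm) = 0.0929 × (560/674)⁴ × 3.1190 = 0.0929 × 0.4766 × 3.1190 = 0.1381.
τ(450 nm) = 0.0929 × (560/450)⁴ × 3.1190 = 0.0929 × 2.3983 × 3.1190 = 0.6949.
T(674)/T(450) = exp(τ_B − τ_A) = exp(0.5568) = 1.7451.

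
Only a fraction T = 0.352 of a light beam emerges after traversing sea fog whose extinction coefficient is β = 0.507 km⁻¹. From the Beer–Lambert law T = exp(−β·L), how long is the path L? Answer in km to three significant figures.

2.06 km

Beer–Lambert: T = exp(−βL) ⇒ L = −ln(T)/β = −ln(0.352)/0.507 = 1.0441/0.507 = 2.059 km.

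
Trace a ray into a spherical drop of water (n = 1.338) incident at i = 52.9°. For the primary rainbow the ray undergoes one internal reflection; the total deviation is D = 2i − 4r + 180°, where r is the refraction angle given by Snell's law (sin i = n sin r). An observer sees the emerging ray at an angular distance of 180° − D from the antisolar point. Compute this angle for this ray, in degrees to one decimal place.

sin r = sin 52.9° / 1.338 = 0.7976/1.338 = 0.5961; r = 36.59°.
D = 2·52.9° − 4·36.59° + 180° = 105.80° − 146.36° + 180° = 139.44°.
Angle from antisolar point = 180° − D = 40.56°.

40.6°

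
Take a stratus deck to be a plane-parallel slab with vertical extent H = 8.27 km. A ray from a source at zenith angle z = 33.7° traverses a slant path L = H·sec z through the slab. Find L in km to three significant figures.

9.94 km

sec z = 1/cos 33.7° = 1.2020.
L = 8.27 × 1.2020 = 9.940 km.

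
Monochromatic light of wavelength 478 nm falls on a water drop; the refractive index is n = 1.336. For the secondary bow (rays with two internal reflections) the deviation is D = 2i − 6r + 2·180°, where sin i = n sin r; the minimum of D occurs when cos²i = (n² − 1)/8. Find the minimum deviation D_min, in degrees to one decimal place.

231.7°

cos²i = (1.78490 − 1)/8 = 0.09811; i = arccos(0.31323) = 71.746°.
sin r = sin 71.746°/1.336 = 0.71084; r = 45.303°.
D_min = 2·71.746° − 6·45.303° + 360° = 231.674°.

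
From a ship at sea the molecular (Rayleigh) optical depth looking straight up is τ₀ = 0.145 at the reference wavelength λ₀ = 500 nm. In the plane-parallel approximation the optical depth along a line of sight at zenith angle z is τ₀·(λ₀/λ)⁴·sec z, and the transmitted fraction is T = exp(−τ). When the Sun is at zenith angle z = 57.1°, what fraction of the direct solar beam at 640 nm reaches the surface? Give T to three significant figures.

sec 57.1° = 1.8410.
τ = 0.145 × (500/640)⁴ × 1.8410 = 0.145 × 0.3725 × 1.8410 = 0.0994.
T = exp(−0.0994) = 0.9053.

0.905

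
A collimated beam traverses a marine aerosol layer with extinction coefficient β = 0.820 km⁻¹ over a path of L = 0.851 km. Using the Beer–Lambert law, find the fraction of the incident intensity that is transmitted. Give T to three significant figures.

0.498

τ = β·L = 0.820 × 0.851 = 0.6978.
T = exp(−0.6978) = 0.4977.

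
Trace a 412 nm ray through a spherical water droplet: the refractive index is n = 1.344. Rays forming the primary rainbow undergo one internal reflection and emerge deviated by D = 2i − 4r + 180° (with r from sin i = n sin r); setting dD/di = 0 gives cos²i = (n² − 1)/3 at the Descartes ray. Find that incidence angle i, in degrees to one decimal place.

cos²i = (1.344² − 1)/3 = (1.80634 − 1)/3 = 0.26878.
cos i = 0.51844, so i = 58.772°.

58.8°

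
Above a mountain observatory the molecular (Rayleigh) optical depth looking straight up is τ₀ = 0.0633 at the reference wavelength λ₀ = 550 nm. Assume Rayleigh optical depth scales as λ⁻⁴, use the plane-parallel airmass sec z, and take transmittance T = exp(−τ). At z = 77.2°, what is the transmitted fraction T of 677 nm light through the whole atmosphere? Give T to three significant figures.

sec 77.2° = 4.5137.
τ = 0.0633 × (550/677)⁴ × 4.5137 = 0.0633 × 0.4356 × 4.5137 = 0.1245.
T = exp(−0.1245) = 0.8830.

0.883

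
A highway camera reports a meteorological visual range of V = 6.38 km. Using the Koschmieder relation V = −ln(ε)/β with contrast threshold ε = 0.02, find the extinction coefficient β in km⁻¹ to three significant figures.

0.613 km⁻¹

β = −ln(0.02) / V = 3.912 / 6.38 = 0.6132 km⁻¹.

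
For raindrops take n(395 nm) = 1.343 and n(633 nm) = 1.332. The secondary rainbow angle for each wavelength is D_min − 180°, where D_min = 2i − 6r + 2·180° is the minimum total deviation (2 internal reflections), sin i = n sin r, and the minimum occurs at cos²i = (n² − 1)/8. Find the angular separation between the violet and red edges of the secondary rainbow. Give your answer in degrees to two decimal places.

2.85°

At 395 nm (n = 1.343): cos²i = 0.10046 → i = 71.522°, r = 44.928°, D_min = 233.478°, rainbow angle = 53.478°.
At 633 nm (n = 1.332): cos²i = 0.09678 → i = 71.875°, r = 45.520°, D_min = 230.628°, rainbow angle = 50.628°.
Angular width = |53.478° − 50.628°| = 2.849°.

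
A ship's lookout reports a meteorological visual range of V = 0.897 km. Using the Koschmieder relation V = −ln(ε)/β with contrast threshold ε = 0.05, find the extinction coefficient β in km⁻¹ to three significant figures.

β = −ln(0.05) / V = 2.996 / 0.897 = 3.3397 km⁻¹.

3.34 km⁻¹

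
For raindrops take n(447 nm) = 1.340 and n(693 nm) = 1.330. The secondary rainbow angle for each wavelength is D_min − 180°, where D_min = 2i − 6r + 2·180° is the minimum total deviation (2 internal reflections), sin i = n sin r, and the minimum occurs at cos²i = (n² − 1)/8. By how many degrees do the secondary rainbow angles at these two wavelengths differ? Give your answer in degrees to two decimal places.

At 447 nm (n = 1.340): cos²i = 0.09945 → i = 71.618°, r = 45.088°, D_min = 232.709°, rainbow angle = 52.709°.
At 693 nm (n = 1.330): cos²i = 0.09611 → i = 71.940°, r = 45.630°, D_min = 230.101°, rainbow angle = 50.101°.
Angular width = |52.709° − 50.101°| = 2.608°.

2.61°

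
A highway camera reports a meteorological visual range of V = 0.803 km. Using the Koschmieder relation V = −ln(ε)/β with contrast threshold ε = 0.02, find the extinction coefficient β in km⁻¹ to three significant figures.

4.87 km⁻¹

β = −ln(0.02) / V = 3.912 / 0.803 = 4.8718 km⁻¹.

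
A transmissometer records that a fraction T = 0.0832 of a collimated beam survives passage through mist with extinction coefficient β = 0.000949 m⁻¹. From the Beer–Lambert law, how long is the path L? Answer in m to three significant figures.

2620 m

Beer–Lambert: T = exp(−βL) ⇒ L = −ln(T)/β = −ln(0.0832)/0.000949 = 2.4865/0.000949 = 2620 m.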